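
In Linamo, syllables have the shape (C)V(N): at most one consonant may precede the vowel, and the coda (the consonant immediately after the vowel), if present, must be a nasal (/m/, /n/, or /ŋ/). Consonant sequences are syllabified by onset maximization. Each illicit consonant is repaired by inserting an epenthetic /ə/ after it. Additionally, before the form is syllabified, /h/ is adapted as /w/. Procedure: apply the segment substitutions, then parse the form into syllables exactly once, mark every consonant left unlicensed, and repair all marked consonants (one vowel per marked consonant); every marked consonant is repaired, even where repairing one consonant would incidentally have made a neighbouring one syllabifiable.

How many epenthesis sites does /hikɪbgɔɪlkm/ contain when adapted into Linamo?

4

After substitution the input is /wikɪbgɔɪlkm/.
The unsyllabifiable consonants are /b/, /l/, /k/, /m/; each receives one epenthetic vowel.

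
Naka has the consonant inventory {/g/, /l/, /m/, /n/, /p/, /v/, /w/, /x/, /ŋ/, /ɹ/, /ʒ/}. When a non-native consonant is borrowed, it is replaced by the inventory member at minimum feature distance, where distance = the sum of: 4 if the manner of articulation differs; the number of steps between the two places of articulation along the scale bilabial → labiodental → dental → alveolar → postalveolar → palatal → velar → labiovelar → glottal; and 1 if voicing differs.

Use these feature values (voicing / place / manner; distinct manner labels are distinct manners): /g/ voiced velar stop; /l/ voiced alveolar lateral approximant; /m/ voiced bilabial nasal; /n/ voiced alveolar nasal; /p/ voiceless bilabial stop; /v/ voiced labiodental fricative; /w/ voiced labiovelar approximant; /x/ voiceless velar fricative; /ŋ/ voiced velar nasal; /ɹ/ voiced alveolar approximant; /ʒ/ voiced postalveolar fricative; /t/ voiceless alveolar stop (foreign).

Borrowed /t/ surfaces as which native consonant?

p

/p/ is closest: same manner (stop), place distance 3 (alveolar→bilabial), same voicing; total 3. Next closest is /g/ at distance 4.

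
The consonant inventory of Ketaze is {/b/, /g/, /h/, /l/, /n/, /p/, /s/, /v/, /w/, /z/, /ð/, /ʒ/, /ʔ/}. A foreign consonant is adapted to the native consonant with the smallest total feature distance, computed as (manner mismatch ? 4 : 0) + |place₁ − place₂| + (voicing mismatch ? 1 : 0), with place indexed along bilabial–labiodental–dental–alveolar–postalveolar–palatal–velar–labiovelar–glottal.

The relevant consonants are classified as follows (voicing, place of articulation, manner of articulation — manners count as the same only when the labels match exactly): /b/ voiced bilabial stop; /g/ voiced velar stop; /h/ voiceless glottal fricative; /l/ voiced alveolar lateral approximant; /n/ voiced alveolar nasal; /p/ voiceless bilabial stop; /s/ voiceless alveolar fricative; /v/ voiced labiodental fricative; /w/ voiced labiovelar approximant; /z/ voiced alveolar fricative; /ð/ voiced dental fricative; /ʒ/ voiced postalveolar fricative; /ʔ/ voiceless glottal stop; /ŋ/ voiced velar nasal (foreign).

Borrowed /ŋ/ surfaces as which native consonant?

n

/n/ is closest: same manner (nasal), place distance 3 (velar→alveolar), same voicing; total 3. Next closest is /g/ at distance 4.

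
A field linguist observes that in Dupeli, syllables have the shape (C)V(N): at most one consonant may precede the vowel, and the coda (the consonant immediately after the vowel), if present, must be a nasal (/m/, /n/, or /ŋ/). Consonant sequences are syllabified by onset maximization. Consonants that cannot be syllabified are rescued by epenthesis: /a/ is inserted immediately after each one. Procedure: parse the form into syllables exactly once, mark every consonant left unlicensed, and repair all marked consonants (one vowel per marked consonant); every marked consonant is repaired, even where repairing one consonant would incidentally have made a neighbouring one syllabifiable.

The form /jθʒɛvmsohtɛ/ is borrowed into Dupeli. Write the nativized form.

The consonants /j/, /θ/, /v/, /m/, /h/ cannot be parsed into a legal (C)V(N) syllable (only a nasal (/m/, /n/, or /ŋ/) is licensed in coda position; onsets are limited to one consonant).
Each unlicensed consonant becomes the onset of a new syllable: /j/ → /ja/, /θ/ → /θa/, /v/ → /va/, /m/ → /ma/, /h/ → /ha/.

jaθaʒɛvamasohatɛ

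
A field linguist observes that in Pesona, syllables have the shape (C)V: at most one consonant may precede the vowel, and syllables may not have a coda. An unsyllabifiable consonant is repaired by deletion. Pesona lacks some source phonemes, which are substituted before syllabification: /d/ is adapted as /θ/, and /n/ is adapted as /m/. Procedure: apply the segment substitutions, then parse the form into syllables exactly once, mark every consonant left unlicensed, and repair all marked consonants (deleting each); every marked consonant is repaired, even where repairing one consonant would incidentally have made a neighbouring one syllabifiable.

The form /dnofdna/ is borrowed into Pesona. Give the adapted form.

moma

Substitution: /d/ → /θ/, /n/ → /m/, giving /θmofθma/.
The consonants /θ/, /f/, /θ/ cannot be parsed into a legal (C)V syllable (no codas are permitted; onsets are limited to one consonant).
Each unlicensed consonant is deleted: /θ/, /f/, /θ/.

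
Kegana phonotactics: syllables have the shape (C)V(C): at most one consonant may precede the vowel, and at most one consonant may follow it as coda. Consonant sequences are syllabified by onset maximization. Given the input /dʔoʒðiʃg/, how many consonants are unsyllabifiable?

2

Under (C)V(C), the unsyllabifiable consonants are /d/, /g/ (at most one coda consonant is licensed; onsets are limited to one consonant).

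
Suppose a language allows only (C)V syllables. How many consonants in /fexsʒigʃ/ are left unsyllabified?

The consonants /x/, /s/, /g/, /ʃ/ cannot be parsed into a legal (C)V syllable (no codas are permitted; onsets are limited to one consonant).

4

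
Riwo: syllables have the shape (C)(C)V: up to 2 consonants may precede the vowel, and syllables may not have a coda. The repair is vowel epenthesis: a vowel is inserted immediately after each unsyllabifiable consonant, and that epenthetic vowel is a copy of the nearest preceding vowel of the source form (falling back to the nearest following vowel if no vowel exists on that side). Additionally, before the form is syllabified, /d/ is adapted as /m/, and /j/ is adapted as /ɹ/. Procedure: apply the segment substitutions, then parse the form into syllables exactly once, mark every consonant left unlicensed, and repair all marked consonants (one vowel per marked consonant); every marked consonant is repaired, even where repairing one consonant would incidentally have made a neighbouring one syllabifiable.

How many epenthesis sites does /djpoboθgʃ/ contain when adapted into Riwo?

After substitution the input is /mɹpoboθgʃ/.
The unsyllabifiable consonants are /m/, /θ/, /g/, /ʃ/; each receives one epenthetic vowel.

4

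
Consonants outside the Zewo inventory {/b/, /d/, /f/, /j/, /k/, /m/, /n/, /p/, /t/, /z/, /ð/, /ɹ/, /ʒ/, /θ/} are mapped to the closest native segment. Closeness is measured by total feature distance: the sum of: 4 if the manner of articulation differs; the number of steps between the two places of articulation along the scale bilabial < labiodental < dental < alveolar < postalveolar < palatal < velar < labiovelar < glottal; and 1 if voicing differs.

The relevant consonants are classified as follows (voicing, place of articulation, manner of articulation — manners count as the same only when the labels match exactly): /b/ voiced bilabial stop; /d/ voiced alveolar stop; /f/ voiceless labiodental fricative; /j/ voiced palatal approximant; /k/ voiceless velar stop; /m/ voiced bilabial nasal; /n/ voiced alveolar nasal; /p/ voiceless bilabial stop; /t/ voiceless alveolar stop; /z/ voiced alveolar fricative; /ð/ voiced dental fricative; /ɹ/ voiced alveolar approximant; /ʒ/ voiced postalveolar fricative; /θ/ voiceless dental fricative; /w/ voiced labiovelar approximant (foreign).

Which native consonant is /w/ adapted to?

j

/j/ is closest: same manner (approximant), place distance 2 (labiovelar→palatal), same voicing; total 2. Next closest is /ɹ/ at distance 4.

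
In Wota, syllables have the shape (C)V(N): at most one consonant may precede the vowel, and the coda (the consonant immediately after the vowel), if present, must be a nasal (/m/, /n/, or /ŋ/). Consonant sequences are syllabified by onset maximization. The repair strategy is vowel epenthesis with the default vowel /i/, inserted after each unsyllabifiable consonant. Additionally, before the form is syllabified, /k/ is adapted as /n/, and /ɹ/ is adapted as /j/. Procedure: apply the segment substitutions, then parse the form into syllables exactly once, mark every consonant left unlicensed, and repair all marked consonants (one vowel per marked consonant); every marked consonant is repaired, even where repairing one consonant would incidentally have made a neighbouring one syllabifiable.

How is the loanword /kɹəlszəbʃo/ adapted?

nijəlisizəbiʃo

Substitution: /k/ → /n/, /ɹ/ → /j/, giving /njəlszəbʃo/.
The consonants /n/, /l/, /s/, /b/ cannot be parsed into a legal (C)V(N) syllable (only a nasal (/m/, /n/, or /ŋ/) is licensed in coda position; onsets are limited to one consonant).
Inserting the epenthetic vowel yields /n/ → /ni/, /l/ → /li/, /s/ → /si/, /b/ → /bi/.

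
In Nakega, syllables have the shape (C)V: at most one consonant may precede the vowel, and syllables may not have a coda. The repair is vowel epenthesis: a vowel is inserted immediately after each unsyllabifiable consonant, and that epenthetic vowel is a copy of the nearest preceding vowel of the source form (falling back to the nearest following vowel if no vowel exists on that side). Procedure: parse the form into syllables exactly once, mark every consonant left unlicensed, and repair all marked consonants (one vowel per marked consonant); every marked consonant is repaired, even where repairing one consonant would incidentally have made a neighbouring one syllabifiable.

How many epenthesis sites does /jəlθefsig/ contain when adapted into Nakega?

The unsyllabifiable consonants are /l/, /f/, /g/; each receives one epenthetic vowel.

3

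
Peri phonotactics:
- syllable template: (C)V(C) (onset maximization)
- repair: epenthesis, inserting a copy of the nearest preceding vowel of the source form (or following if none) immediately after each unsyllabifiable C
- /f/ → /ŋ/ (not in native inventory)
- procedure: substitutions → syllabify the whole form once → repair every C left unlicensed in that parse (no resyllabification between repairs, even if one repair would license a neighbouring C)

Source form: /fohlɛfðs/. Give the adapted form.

Substitution: /f/ → /ŋ/, giving /ŋohlɛŋðs/.
Under (C)V(C), the unsyllabifiable consonants are /ð/, /s/ (at most one coda consonant is licensed; onsets are limited to one consonant).
Epenthesis after each stranded consonant: /ð/ → /ðɛ/, /s/ → /sɛ/.

ŋohlɛŋðɛsɛ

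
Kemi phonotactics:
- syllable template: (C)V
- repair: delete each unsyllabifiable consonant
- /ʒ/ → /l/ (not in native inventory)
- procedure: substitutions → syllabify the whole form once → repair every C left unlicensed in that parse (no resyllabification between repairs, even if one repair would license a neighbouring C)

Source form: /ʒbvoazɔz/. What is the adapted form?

Substitution: /ʒ/ → /l/, giving /lbvoazɔz/.
The consonants /l/, /b/, /z/ cannot be parsed into a legal (C)V syllable (no codas are permitted; onsets are limited to one consonant).
Deleting the stranded consonants removes /l/, /b/, /z/.

voazɔ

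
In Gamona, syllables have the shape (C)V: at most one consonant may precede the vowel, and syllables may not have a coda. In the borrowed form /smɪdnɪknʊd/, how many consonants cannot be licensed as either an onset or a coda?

The consonants /s/, /d/, /k/, /d/ cannot be parsed into a legal (C)V syllable (no codas are permitted; onsets are limited to one consonant).

4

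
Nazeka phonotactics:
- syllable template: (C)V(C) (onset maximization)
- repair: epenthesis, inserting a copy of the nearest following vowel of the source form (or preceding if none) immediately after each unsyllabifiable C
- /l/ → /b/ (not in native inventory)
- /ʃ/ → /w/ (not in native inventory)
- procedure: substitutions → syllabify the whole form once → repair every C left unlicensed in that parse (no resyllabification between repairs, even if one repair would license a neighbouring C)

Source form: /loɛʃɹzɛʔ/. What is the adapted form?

boɛwɹɛzɛʔ

Substitution: /l/ → /b/, /ʃ/ → /w/, giving /boɛwɹzɛʔ/.
The consonants /ɹ/ cannot be parsed into a legal (C)V(C) syllable (at most one coda consonant is licensed; onsets are limited to one consonant).
Epenthesis after each stranded consonant: /ɹ/ → /ɹɛ/.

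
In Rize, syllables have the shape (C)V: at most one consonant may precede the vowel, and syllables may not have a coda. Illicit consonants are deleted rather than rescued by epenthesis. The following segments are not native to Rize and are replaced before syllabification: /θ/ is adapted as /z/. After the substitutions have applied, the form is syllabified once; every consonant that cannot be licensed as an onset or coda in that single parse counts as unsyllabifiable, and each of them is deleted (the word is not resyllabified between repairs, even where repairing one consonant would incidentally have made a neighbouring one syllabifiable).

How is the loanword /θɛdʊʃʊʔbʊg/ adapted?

zɛdʊʃʊbʊ

Substitution: /θ/ → /z/, giving /zɛdʊʃʊʔbʊg/.
The consonants /ʔ/, /g/ cannot be parsed into a legal (C)V syllable (no codas are permitted; onsets are limited to one consonant).
Each unlicensed consonant is deleted: /ʔ/, /g/.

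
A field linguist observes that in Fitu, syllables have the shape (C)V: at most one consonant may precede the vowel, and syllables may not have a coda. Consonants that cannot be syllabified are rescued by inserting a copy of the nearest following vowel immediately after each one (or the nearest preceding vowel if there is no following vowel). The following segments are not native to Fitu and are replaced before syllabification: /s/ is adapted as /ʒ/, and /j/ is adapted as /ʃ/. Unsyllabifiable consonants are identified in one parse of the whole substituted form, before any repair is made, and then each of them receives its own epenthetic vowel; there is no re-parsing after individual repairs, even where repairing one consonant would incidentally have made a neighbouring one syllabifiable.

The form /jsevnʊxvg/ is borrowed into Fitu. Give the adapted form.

Substitution: /j/ → /ʃ/, /s/ → /ʒ/, giving /ʃʒevnʊxvg/.
The consonants /ʃ/, /v/, /x/, /v/, /g/ cannot be parsed into a legal (C)V syllable (no codas are permitted; onsets are limited to one consonant).
Each unlicensed consonant becomes the onset of a new syllable: /ʃ/ → /ʃe/, /v/ → /vʊ/, /x/ → /xʊ/, /v/ → /vʊ/, /g/ → /gʊ/.

ʃeʒevʊnʊxʊvʊgʊ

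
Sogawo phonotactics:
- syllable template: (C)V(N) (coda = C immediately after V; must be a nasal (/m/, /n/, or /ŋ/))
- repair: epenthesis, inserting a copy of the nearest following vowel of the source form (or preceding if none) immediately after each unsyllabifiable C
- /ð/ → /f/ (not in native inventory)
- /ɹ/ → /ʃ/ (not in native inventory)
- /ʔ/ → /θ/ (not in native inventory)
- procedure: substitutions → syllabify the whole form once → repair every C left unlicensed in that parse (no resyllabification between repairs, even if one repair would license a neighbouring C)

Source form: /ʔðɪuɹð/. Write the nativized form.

Substitution: /ʔ/ → /θ/, /ð/ → /f/, /ɹ/ → /ʃ/, giving /θfɪuʃf/.
The consonants /θ/, /ʃ/, /f/ cannot be parsed into a legal (C)V(N) syllable (only a nasal (/m/, /n/, or /ŋ/) is licensed in coda position; onsets are limited to one consonant).
Each unlicensed consonant becomes the onset of a new syllable: /θ/ → /θɪ/, /ʃ/ → /ʃu/, /f/ → /fu/.

θɪfɪuʃufu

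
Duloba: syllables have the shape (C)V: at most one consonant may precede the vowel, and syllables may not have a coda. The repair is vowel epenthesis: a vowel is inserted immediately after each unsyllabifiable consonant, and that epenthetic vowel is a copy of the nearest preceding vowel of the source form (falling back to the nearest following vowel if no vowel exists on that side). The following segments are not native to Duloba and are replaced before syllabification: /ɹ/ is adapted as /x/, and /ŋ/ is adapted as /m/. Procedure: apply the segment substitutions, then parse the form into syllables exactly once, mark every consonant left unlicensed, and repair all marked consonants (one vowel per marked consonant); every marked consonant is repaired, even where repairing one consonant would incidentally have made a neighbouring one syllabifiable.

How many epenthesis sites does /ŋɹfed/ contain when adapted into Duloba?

3

After substitution the input is /mxfed/.
The unsyllabifiable consonants are /m/, /x/, /d/; each receives one epenthetic vowel.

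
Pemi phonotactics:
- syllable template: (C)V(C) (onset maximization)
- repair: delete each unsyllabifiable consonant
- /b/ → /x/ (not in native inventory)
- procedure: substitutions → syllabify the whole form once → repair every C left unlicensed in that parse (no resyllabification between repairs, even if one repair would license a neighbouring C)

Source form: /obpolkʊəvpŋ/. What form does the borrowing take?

oxpolkʊəv

Substitution: /b/ → /x/, giving /oxpolkʊəvpŋ/.
Under (C)V(C), the unsyllabifiable consonants are /p/, /ŋ/ (at most one coda consonant is licensed; onsets are limited to one consonant).
Each unlicensed consonant is deleted: /p/, /ŋ/.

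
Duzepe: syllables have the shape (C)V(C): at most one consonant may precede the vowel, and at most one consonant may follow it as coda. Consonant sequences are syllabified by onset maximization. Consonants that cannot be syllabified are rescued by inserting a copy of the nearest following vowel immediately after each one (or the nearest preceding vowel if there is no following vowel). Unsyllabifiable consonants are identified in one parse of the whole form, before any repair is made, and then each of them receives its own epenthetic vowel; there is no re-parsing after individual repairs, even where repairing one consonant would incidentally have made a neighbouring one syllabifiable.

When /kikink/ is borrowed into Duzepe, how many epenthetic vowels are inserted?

The unsyllabifiable consonants are /k/; each receives one epenthetic vowel.

1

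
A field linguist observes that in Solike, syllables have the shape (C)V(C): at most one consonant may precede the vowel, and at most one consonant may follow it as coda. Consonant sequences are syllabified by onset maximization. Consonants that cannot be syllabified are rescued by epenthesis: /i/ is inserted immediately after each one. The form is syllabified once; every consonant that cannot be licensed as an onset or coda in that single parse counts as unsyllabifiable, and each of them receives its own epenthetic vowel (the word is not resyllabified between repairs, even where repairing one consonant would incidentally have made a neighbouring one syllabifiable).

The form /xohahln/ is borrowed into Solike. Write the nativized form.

xohahlini

Syllabifying with onset maximization leaves /l/, /n/ stranded (at most one coda consonant is licensed; onsets are limited to one consonant).
Epenthesis after each stranded consonant: /l/ → /li/, /n/ → /ni/.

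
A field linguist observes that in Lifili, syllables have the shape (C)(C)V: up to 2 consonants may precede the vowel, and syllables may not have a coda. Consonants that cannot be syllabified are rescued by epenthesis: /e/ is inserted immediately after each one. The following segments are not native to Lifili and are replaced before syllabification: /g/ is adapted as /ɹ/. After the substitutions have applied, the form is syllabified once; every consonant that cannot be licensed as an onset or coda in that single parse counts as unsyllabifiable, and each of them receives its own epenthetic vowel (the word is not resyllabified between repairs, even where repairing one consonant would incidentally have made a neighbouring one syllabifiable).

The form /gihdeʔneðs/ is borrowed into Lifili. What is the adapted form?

ɹihdeʔneðese

Substitution: /g/ → /ɹ/, giving /ɹihdeʔneðs/.
The consonants /ð/, /s/ cannot be parsed into a legal (C)(C)V syllable (no codas are permitted; onsets may contain at most 2 consonants).
Epenthesis after each stranded consonant: /ð/ → /ðe/, /s/ → /se/.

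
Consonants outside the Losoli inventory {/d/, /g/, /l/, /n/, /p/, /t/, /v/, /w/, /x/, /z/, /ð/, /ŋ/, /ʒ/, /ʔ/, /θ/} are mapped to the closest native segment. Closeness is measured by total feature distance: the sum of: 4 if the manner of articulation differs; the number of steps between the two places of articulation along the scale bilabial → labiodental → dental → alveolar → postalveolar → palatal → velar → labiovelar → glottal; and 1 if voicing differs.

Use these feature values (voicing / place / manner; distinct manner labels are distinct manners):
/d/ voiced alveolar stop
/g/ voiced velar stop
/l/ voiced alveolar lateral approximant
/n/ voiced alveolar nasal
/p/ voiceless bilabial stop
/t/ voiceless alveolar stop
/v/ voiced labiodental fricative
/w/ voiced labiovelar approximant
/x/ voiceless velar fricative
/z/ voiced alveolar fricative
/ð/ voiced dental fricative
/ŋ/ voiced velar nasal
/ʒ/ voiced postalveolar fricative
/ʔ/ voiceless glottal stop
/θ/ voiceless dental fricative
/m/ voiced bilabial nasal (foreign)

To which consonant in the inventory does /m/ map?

/n/ is closest: same manner (nasal), place distance 3 (bilabial→alveolar), same voicing; total 3. Next closest is /p/ at distance 5.

n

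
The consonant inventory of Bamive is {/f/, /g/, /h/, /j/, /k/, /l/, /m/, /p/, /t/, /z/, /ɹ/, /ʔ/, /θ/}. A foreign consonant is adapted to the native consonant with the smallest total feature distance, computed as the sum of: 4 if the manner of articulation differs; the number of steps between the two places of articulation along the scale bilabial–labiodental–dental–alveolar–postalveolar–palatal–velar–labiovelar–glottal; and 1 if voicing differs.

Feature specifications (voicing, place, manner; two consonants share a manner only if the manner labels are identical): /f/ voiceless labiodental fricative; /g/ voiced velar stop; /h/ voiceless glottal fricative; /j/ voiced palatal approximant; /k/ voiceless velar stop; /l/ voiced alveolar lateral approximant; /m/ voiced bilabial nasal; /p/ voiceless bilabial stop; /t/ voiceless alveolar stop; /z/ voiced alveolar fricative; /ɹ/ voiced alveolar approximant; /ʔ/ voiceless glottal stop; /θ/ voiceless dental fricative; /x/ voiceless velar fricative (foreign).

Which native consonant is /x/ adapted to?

/h/ is closest: same manner (fricative), place distance 2 (velar→glottal), same voicing; total 2. Next closest is /k/ at distance 4.

h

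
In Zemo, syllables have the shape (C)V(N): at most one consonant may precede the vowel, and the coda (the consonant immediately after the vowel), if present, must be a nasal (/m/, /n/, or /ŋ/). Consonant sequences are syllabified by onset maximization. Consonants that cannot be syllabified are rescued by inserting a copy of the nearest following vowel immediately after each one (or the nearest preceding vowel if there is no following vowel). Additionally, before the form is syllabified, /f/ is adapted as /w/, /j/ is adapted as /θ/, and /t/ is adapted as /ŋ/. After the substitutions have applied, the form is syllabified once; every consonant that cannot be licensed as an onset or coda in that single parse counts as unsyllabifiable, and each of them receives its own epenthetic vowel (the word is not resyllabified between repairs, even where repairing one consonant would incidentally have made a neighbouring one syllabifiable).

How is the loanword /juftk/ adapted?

θuwuŋuku

Substitution: /j/ → /θ/, /f/ → /w/, /t/ → /ŋ/, giving /θuwŋk/.
The consonants /w/, /ŋ/, /k/ cannot be parsed into a legal (C)V(N) syllable (only a nasal (/m/, /n/, or /ŋ/) is licensed in coda position; onsets are limited to one consonant).
Inserting the epenthetic vowel yields /w/ → /wu/, /ŋ/ → /ŋu/, /k/ → /ku/.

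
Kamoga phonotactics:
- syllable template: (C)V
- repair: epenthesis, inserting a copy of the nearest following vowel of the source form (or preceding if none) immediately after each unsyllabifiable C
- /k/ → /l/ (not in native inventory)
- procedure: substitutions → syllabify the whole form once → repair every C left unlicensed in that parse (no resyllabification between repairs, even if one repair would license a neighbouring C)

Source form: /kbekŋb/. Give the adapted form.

Substitution: /k/ → /l/, giving /lbelŋb/.
The consonants /l/, /l/, /ŋ/, /b/ cannot be parsed into a legal (C)V syllable (no codas are permitted; onsets are limited to one consonant).
Inserting the epenthetic vowel yields /l/ → /le/, /l/ → /le/, /ŋ/ → /ŋe/, /b/ → /be/.

lebeleŋebe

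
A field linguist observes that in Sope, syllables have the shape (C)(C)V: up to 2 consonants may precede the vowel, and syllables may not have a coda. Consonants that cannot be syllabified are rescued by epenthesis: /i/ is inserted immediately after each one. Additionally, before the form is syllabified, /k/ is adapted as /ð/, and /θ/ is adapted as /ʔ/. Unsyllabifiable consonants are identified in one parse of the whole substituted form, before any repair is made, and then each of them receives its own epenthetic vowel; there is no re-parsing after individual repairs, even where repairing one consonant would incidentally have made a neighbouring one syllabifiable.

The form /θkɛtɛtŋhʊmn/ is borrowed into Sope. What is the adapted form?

Substitution: /θ/ → /ʔ/, /k/ → /ð/, giving /ʔðɛtɛtŋhʊmn/.
The consonants /t/, /m/, /n/ cannot be parsed into a legal (C)(C)V syllable (no codas are permitted; onsets may contain at most 2 consonants).
Inserting the epenthetic vowel yields /t/ → /ti/, /m/ → /mi/, /n/ → /ni/.

ʔðɛtɛtiŋhʊmini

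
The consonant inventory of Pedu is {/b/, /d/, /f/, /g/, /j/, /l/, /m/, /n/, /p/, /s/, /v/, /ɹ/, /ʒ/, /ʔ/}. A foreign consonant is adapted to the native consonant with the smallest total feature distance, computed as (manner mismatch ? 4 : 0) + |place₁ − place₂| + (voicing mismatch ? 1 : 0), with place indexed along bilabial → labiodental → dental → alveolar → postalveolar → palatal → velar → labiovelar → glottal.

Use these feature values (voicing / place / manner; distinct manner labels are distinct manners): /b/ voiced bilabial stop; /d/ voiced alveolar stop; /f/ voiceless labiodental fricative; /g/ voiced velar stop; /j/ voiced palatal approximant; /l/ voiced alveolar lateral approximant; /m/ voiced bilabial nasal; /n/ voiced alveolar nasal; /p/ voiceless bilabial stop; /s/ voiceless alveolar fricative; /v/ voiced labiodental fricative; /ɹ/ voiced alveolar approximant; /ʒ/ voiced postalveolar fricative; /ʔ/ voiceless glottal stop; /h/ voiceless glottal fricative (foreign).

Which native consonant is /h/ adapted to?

/ʔ/ is closest: manner differs (fricative→stop, +4), place distance 0 (glottal→glottal), same voicing; total 4. Next closest is /s/ at distance 5.

ʔ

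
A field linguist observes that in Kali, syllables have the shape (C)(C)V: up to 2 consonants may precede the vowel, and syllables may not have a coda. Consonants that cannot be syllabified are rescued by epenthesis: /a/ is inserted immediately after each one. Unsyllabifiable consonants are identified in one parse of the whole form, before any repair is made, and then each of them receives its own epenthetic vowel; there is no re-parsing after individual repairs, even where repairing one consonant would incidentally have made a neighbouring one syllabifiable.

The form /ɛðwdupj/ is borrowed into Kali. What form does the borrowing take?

Syllabifying with onset maximization leaves /ð/, /p/, /j/ stranded (no codas are permitted; onsets may contain at most 2 consonants).
Inserting the epenthetic vowel yields /ð/ → /ða/, /p/ → /pa/, /j/ → /ja/.

ɛðawdupaja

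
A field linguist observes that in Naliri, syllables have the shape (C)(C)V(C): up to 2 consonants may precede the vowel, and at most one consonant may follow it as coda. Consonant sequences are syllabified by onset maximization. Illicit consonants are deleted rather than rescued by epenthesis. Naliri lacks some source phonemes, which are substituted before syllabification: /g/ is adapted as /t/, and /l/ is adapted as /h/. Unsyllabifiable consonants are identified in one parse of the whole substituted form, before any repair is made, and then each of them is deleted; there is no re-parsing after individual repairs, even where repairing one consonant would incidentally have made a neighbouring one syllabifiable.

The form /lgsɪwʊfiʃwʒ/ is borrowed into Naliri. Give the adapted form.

tsɪwʊfiʃ

Substitution: /l/ → /h/, /g/ → /t/, giving /htsɪwʊfiʃwʒ/.
Under (C)(C)V(C), the unsyllabifiable consonants are /h/, /w/, /ʒ/ (at most one coda consonant is licensed; onsets may contain at most 2 consonants).
Deletion applies to /h/, /w/, /ʒ/.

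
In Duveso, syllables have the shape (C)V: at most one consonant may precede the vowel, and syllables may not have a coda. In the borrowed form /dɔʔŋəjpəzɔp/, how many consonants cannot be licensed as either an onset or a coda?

Under (C)V, the unsyllabifiable consonants are /ʔ/, /j/, /p/ (no codas are permitted; onsets are limited to one consonant).

3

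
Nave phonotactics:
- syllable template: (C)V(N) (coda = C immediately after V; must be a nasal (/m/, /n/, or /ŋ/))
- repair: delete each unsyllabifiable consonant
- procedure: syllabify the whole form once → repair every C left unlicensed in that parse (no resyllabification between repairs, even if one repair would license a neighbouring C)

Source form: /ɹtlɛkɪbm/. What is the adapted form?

The consonants /ɹ/, /t/, /b/, /m/ cannot be parsed into a legal (C)V(N) syllable (only a nasal (/m/, /n/, or /ŋ/) is licensed in coda position; onsets are limited to one consonant).
Deleting the stranded consonants removes /ɹ/, /t/, /b/, /m/.

lɛkɪ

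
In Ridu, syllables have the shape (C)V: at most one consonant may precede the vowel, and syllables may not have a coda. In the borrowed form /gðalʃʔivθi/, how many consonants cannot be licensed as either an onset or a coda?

4

Syllabifying with onset maximization leaves /g/, /l/, /ʃ/, /v/ stranded (no codas are permitted; onsets are limited to one consonant).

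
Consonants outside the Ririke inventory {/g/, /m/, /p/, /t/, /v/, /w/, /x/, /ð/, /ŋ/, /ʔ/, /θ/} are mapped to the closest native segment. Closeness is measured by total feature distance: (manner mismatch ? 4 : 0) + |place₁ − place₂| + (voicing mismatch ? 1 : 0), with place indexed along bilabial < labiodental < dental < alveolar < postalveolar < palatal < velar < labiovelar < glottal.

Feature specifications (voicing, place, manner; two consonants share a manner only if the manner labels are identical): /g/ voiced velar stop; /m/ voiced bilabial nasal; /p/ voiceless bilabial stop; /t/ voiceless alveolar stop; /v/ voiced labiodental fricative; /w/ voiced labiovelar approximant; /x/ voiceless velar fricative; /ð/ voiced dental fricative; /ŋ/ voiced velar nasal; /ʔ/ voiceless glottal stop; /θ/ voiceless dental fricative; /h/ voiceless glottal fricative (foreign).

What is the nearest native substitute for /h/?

x

/x/ is closest: same manner (fricative), place distance 2 (glottal→velar), same voicing; total 2. Next closest is /ʔ/ at distance 4.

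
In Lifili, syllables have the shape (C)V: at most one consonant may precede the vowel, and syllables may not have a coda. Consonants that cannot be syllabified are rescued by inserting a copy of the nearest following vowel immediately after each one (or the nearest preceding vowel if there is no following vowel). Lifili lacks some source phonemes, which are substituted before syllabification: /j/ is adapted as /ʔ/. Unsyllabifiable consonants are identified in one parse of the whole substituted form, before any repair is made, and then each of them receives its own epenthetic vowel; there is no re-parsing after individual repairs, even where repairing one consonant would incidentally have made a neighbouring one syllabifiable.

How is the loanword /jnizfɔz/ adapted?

Substitution: /j/ → /ʔ/, giving /ʔnizfɔz/.
The consonants /ʔ/, /z/, /z/ cannot be parsed into a legal (C)V syllable (no codas are permitted; onsets are limited to one consonant).
Epenthesis after each stranded consonant: /ʔ/ → /ʔi/, /z/ → /zɔ/, /z/ → /zɔ/.

ʔinizɔfɔzɔ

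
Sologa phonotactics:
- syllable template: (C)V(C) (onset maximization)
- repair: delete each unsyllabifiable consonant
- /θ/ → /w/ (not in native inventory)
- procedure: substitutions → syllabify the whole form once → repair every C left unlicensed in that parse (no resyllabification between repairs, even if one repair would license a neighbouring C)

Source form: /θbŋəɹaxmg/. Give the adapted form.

ŋəɹax

Substitution: /θ/ → /w/, giving /wbŋəɹaxmg/.
The consonants /w/, /b/, /m/, /g/ cannot be parsed into a legal (C)V(C) syllable (at most one coda consonant is licensed; onsets are limited to one consonant).
Deleting the stranded consonants removes /w/, /b/, /m/, /g/.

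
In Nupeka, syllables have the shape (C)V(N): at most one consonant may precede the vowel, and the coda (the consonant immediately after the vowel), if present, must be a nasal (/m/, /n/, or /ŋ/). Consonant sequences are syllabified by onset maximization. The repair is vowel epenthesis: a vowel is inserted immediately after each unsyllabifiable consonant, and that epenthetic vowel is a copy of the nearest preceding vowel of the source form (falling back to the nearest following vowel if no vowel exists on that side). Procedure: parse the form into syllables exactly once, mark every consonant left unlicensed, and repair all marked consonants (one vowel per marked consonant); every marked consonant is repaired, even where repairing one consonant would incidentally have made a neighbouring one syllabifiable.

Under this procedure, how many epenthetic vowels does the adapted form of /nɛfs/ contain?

The unsyllabifiable consonants are /f/, /s/; each receives one epenthetic vowel.

2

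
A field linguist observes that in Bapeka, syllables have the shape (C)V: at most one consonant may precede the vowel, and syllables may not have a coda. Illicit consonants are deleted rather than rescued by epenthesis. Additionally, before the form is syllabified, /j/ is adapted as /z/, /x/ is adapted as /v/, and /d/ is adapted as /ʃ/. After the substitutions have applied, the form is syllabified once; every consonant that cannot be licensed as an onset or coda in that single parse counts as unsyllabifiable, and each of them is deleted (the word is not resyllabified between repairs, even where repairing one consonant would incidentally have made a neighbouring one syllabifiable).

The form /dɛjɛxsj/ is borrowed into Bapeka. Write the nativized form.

Substitution: /d/ → /ʃ/, /j/ → /z/, /x/ → /v/, giving /ʃɛzɛvsz/.
Syllabifying with onset maximization leaves /v/, /s/, /z/ stranded (no codas are permitted; onsets are limited to one consonant).
Deleting the stranded consonants removes /v/, /s/, /z/.

ʃɛzɛ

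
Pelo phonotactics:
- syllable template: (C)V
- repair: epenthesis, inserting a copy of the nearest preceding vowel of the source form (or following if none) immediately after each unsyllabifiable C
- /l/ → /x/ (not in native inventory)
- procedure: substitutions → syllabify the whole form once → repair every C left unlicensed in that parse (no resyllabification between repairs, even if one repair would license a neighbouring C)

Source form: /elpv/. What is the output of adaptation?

exepeve

Substitution: /l/ → /x/, giving /expv/.
Under (C)V, the unsyllabifiable consonants are /x/, /p/, /v/ (no codas are permitted; onsets are limited to one consonant).
Epenthesis after each stranded consonant: /x/ → /xe/, /p/ → /pe/, /v/ → /ve/.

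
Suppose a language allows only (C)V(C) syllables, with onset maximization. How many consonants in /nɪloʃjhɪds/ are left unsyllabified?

Syllabifying with onset maximization leaves /j/, /s/ stranded (at most one coda consonant is licensed; onsets are limited to one consonant).

2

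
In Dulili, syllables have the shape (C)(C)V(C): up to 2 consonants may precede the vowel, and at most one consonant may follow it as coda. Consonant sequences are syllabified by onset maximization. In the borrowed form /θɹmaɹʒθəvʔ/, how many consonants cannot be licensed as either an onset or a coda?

2

The consonants /θ/, /ʔ/ cannot be parsed into a legal (C)(C)V(C) syllable (at most one coda consonant is licensed; onsets may contain at most 2 consonants).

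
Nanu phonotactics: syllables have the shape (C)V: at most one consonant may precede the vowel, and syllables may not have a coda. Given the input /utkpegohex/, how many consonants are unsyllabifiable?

3

Syllabifying with onset maximization leaves /t/, /k/, /x/ stranded (no codas are permitted; onsets are limited to one consonant).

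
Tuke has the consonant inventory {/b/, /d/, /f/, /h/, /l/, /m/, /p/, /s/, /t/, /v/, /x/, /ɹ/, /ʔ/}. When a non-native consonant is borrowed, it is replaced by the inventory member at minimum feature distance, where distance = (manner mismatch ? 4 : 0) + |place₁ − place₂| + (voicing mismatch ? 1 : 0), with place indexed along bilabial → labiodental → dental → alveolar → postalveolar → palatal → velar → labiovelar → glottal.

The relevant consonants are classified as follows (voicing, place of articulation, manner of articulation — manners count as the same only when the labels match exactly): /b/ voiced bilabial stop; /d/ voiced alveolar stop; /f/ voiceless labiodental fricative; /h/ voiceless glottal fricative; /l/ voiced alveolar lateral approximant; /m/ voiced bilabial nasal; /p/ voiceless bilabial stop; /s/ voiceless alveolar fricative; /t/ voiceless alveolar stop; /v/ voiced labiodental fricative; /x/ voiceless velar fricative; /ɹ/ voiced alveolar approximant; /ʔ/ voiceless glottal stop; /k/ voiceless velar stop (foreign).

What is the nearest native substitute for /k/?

ʔ

/ʔ/ is closest: same manner (stop), place distance 2 (velar→glottal), same voicing; total 2. Next closest is /t/ at distance 3.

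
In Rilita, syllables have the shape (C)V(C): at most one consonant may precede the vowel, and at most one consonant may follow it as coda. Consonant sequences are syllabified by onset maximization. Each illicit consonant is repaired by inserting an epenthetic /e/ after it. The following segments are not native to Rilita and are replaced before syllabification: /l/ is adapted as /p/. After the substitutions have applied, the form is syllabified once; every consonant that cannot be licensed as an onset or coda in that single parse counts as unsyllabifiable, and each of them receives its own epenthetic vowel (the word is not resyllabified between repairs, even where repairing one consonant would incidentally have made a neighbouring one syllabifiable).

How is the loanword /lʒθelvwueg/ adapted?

Substitution: /l/ → /p/, giving /pʒθepvwueg/.
Under (C)V(C), the unsyllabifiable consonants are /p/, /ʒ/, /v/ (at most one coda consonant is licensed; onsets are limited to one consonant).
Inserting the epenthetic vowel yields /p/ → /pe/, /ʒ/ → /ʒe/, /v/ → /ve/.

peʒeθepvewueg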